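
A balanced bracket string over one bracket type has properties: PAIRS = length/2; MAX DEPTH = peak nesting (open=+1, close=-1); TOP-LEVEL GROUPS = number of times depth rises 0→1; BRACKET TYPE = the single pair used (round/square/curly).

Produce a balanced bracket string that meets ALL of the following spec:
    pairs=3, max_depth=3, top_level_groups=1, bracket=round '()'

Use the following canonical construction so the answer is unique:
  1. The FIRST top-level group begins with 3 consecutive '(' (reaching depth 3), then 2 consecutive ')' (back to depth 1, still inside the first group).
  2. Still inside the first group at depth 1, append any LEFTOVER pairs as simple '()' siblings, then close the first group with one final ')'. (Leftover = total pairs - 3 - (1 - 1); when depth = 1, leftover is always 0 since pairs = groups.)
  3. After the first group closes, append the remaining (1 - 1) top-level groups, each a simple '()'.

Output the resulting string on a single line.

Answer: ((()))

Derivation:
Spec: pairs=3 depth=3 groups=1
Leftover pairs = 3 - 3 - (1-1) = 0
First group: deep chain of depth 3 + 0 sibling pairs
Remaining 0 groups: simple '()' each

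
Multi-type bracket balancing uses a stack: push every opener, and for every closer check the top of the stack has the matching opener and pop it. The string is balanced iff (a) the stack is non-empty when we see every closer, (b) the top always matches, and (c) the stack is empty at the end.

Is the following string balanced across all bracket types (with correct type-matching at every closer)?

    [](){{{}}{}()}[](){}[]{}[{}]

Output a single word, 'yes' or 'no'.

pos 0: push '['; stack = [
pos 1: ']' matches '['; pop; stack = (empty)
pos 2: push '('; stack = (
pos 3: ')' matches '('; pop; stack = (empty)
pos 4: push '{'; stack = {
pos 5: push '{'; stack = {{
pos 6: push '{'; stack = {{{
pos 7: '}' matches '{'; pop; stack = {{
pos 8: '}' matches '{'; pop; stack = {
pos 9: push '{'; stack = {{
pos 10: '}' matches '{'; pop; stack = {
pos 11: push '('; stack = {(
pos 12: ')' matches '('; pop; stack = {
pos 13: '}' matches '{'; pop; stack = (empty)
pos 14: push '['; stack = [
pos 15: ']' matches '['; pop; stack = (empty)
pos 16: push '('; stack = (
pos 17: ')' matches '('; pop; stack = (empty)
pos 18: push '{'; stack = {
pos 19: '}' matches '{'; pop; stack = (empty)
pos 20: push '['; stack = [
pos 21: ']' matches '['; pop; stack = (empty)
pos 22: push '{'; stack = {
pos 23: '}' matches '{'; pop; stack = (empty)
pos 24: push '['; stack = [
pos 25: push '{'; stack = [{
pos 26: '}' matches '{'; pop; stack = [
pos 27: ']' matches '['; pop; stack = (empty)
end: stack empty → VALID
Verdict: properly nested → yes

Answer: yes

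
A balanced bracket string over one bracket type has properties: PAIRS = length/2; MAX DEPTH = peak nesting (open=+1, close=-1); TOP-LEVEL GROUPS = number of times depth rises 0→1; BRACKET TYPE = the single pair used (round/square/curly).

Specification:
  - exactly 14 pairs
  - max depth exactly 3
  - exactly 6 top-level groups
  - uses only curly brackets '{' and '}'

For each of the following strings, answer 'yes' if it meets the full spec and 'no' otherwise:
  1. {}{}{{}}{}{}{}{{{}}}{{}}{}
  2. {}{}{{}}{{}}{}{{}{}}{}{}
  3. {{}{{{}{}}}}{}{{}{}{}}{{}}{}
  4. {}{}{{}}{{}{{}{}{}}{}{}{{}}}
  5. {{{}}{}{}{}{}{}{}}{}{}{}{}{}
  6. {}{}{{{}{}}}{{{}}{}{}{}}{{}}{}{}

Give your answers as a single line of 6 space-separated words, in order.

String 1 '{}{}{{}}{}{}{}{{{}}}{{}}{}': depth seq [1 0 1 0 1 2 1 0 1 0 1 0 1 0 1 2 3 2 1 0 1 2 1 0 1 0]
  -> pairs=13 depth=3 groups=9 -> no
String 2 '{}{}{{}}{{}}{}{{}{}}{}{}': depth seq [1 0 1 0 1 2 1 0 1 2 1 0 1 0 1 2 1 2 1 0 1 0 1 0]
  -> pairs=12 depth=2 groups=8 -> no
String 3 '{{}{{{}{}}}}{}{{}{}{}}{{}}{}': depth seq [1 2 1 2 3 4 3 4 3 2 1 0 1 0 1 2 1 2 1 2 1 0 1 2 1 0 1 0]
  -> pairs=14 depth=4 groups=5 -> no
String 4 '{}{}{{}}{{}{{}{}{}}{}{}{{}}}': depth seq [1 0 1 0 1 2 1 0 1 2 1 2 3 2 3 2 3 2 1 2 1 2 1 2 3 2 1 0]
  -> pairs=14 depth=3 groups=4 -> no
String 5 '{{{}}{}{}{}{}{}{}}{}{}{}{}{}': depth seq [1 2 3 2 1 2 1 2 1 2 1 2 1 2 1 2 1 0 1 0 1 0 1 0 1 0 1 0]
  -> pairs=14 depth=3 groups=6 -> yes
String 6 '{}{}{{{}{}}}{{{}}{}{}{}}{{}}{}{}': depth seq [1 0 1 0 1 2 3 2 3 2 1 0 1 2 3 2 1 2 1 2 1 2 1 0 1 2 1 0 1 0 1 0]
  -> pairs=16 depth=3 groups=7 -> no

Answer: no no no no yes no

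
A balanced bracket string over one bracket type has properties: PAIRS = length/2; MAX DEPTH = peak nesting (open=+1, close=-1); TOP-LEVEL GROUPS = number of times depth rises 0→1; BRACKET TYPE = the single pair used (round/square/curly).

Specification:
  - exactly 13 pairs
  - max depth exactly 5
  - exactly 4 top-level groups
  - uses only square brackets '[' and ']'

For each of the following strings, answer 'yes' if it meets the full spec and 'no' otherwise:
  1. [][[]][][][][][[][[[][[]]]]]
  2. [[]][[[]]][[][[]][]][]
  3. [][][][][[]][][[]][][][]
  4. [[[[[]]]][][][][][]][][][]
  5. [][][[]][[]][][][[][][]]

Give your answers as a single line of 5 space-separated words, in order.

String 1 '[][[]][][][][][[][[[][[]]]]]': depth seq [1 0 1 2 1 0 1 0 1 0 1 0 1 0 1 2 1 2 3 4 3 4 5 4 3 2 1 0]
  -> pairs=14 depth=5 groups=7 -> no
String 2 '[[]][[[]]][[][[]][]][]': depth seq [1 2 1 0 1 2 3 2 1 0 1 2 1 2 3 2 1 2 1 0 1 0]
  -> pairs=11 depth=3 groups=4 -> no
String 3 '[][][][][[]][][[]][][][]': depth seq [1 0 1 0 1 0 1 0 1 2 1 0 1 0 1 2 1 0 1 0 1 0 1 0]
  -> pairs=12 depth=2 groups=10 -> no
String 4 '[[[[[]]]][][][][][]][][][]': depth seq [1 2 3 4 5 4 3 2 1 2 1 2 1 2 1 2 1 2 1 0 1 0 1 0 1 0]
  -> pairs=13 depth=5 groups=4 -> yes
String 5 '[][][[]][[]][][][[][][]]': depth seq [1 0 1 0 1 2 1 0 1 2 1 0 1 0 1 0 1 2 1 2 1 2 1 0]
  -> pairs=12 depth=2 groups=7 -> no

Answer: no no no yes no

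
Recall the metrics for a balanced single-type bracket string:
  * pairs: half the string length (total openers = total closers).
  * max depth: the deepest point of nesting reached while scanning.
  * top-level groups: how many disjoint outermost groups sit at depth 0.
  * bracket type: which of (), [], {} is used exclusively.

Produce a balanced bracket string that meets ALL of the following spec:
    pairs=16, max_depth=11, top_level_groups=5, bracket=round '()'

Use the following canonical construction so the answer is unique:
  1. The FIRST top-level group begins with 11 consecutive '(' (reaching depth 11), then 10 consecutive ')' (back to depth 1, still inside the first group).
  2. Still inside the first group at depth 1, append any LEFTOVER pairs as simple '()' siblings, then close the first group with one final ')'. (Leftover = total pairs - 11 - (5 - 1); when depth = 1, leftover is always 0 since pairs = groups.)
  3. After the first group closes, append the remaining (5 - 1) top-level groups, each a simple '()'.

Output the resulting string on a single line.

Spec: pairs=16 depth=11 groups=5
Leftover pairs = 16 - 11 - (5-1) = 1
First group: deep chain of depth 11 + 1 sibling pairs
Remaining 4 groups: simple '()' each

Answer: ((((((((((())))))))))())()()()()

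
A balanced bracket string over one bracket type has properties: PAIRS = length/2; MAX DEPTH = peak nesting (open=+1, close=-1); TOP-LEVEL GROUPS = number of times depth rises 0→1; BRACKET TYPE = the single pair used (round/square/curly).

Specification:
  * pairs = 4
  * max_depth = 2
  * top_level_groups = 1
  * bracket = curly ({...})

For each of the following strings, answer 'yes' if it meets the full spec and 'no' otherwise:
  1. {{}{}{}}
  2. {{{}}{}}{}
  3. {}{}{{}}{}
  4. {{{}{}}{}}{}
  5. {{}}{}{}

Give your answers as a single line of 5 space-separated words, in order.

String 1 '{{}{}{}}': depth seq [1 2 1 2 1 2 1 0]
  -> pairs=4 depth=2 groups=1 -> yes
String 2 '{{{}}{}}{}': depth seq [1 2 3 2 1 2 1 0 1 0]
  -> pairs=5 depth=3 groups=2 -> no
String 3 '{}{}{{}}{}': depth seq [1 0 1 0 1 2 1 0 1 0]
  -> pairs=5 depth=2 groups=4 -> no
String 4 '{{{}{}}{}}{}': depth seq [1 2 3 2 3 2 1 2 1 0 1 0]
  -> pairs=6 depth=3 groups=2 -> no
String 5 '{{}}{}{}': depth seq [1 2 1 0 1 0 1 0]
  -> pairs=4 depth=2 groups=3 -> no

Answer: yes no no no no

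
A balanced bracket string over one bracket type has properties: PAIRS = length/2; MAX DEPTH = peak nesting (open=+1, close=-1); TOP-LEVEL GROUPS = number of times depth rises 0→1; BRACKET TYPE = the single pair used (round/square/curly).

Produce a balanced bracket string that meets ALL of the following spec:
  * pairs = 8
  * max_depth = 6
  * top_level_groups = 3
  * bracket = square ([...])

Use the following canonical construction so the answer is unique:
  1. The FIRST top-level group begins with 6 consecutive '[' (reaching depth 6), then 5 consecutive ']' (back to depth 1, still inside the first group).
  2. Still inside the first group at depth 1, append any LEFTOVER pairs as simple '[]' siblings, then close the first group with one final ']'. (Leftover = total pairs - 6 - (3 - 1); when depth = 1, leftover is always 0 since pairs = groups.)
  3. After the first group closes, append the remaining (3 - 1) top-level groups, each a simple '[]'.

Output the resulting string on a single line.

Answer: [[[[[[]]]]]][][]

Derivation:
Spec: pairs=8 depth=6 groups=3
Leftover pairs = 8 - 6 - (3-1) = 0
First group: deep chain of depth 6 + 0 sibling pairs
Remaining 2 groups: simple '[]' each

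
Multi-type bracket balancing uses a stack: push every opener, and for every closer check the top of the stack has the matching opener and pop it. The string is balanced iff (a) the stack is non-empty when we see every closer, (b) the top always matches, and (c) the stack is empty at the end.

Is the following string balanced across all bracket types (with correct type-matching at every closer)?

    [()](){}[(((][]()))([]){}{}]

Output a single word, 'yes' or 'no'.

pos 0: push '['; stack = [
pos 1: push '('; stack = [(
pos 2: ')' matches '('; pop; stack = [
pos 3: ']' matches '['; pop; stack = (empty)
pos 4: push '('; stack = (
pos 5: ')' matches '('; pop; stack = (empty)
pos 6: push '{'; stack = {
pos 7: '}' matches '{'; pop; stack = (empty)
pos 8: push '['; stack = [
pos 9: push '('; stack = [(
pos 10: push '('; stack = [((
pos 11: push '('; stack = [(((
pos 12: saw closer ']' but top of stack is '(' (expected ')') → INVALID
Verdict: type mismatch at position 12: ']' closes '(' → no

Answer: no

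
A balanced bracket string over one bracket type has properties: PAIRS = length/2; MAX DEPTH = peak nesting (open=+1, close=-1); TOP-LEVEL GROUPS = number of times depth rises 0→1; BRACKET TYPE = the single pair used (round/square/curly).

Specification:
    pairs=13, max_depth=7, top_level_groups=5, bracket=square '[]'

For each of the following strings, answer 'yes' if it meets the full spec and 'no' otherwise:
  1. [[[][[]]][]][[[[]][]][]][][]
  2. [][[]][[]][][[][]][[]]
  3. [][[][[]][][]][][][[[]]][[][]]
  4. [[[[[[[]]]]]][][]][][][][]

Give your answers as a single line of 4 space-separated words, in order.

String 1 '[[[][[]]][]][[[[]][]][]][][]': depth seq [1 2 3 2 3 4 3 2 1 2 1 0 1 2 3 4 3 2 3 2 1 2 1 0 1 0 1 0]
  -> pairs=14 depth=4 groups=4 -> no
String 2 '[][[]][[]][][[][]][[]]': depth seq [1 0 1 2 1 0 1 2 1 0 1 0 1 2 1 2 1 0 1 2 1 0]
  -> pairs=11 depth=2 groups=6 -> no
String 3 '[][[][[]][][]][][][[[]]][[][]]': depth seq [1 0 1 2 1 2 3 2 1 2 1 2 1 0 1 0 1 0 1 2 3 2 1 0 1 2 1 2 1 0]
  -> pairs=15 depth=3 groups=6 -> no
String 4 '[[[[[[[]]]]]][][]][][][][]': depth seq [1 2 3 4 5 6 7 6 5 4 3 2 1 2 1 2 1 0 1 0 1 0 1 0 1 0]
  -> pairs=13 depth=7 groups=5 -> yes

Answer: no no no yes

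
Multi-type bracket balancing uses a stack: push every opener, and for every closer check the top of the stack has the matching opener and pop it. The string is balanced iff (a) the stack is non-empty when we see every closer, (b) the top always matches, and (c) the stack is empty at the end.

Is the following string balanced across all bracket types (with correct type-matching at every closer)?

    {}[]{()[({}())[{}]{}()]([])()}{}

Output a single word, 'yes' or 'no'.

Answer: yes

Derivation:
pos 0: push '{'; stack = {
pos 1: '}' matches '{'; pop; stack = (empty)
pos 2: push '['; stack = [
pos 3: ']' matches '['; pop; stack = (empty)
pos 4: push '{'; stack = {
pos 5: push '('; stack = {(
pos 6: ')' matches '('; pop; stack = {
pos 7: push '['; stack = {[
pos 8: push '('; stack = {[(
pos 9: push '{'; stack = {[({
pos 10: '}' matches '{'; pop; stack = {[(
pos 11: push '('; stack = {[((
pos 12: ')' matches '('; pop; stack = {[(
pos 13: ')' matches '('; pop; stack = {[
pos 14: push '['; stack = {[[
pos 15: push '{'; stack = {[[{
pos 16: '}' matches '{'; pop; stack = {[[
pos 17: ']' matches '['; pop; stack = {[
pos 18: push '{'; stack = {[{
pos 19: '}' matches '{'; pop; stack = {[
pos 20: push '('; stack = {[(
pos 21: ')' matches '('; pop; stack = {[
pos 22: ']' matches '['; pop; stack = {
pos 23: push '('; stack = {(
pos 24: push '['; stack = {([
pos 25: ']' matches '['; pop; stack = {(
pos 26: ')' matches '('; pop; stack = {
pos 27: push '('; stack = {(
pos 28: ')' matches '('; pop; stack = {
pos 29: '}' matches '{'; pop; stack = (empty)
pos 30: push '{'; stack = {
pos 31: '}' matches '{'; pop; stack = (empty)
end: stack empty → VALID
Verdict: properly nested → yes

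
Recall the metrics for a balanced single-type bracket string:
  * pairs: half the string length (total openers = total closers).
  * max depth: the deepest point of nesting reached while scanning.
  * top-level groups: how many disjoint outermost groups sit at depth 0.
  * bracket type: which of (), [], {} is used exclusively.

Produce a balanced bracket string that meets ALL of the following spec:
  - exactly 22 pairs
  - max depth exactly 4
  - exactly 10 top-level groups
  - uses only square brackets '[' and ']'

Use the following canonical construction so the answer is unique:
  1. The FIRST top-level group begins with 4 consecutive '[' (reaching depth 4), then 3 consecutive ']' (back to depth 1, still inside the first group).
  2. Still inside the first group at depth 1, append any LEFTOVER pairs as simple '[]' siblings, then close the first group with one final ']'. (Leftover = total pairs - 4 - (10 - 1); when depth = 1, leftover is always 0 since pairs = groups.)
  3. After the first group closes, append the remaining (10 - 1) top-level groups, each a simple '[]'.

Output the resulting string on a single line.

Answer: [[[[]]][][][][][][][][][]][][][][][][][][][]

Derivation:
Spec: pairs=22 depth=4 groups=10
Leftover pairs = 22 - 4 - (10-1) = 9
First group: deep chain of depth 4 + 9 sibling pairs
Remaining 9 groups: simple '[]' each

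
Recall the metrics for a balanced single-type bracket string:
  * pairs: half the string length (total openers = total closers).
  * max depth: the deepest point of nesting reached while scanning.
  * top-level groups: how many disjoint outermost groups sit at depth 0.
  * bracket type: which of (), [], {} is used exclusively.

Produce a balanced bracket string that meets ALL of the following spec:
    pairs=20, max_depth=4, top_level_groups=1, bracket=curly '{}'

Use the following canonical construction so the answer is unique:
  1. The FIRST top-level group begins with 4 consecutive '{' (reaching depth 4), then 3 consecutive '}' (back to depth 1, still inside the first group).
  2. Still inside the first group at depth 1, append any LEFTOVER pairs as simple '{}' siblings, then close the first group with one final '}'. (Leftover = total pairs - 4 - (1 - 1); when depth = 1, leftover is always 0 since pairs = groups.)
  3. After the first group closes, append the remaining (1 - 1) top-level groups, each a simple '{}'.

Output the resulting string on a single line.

Answer: {{{{}}}{}{}{}{}{}{}{}{}{}{}{}{}{}{}{}{}}

Derivation:
Spec: pairs=20 depth=4 groups=1
Leftover pairs = 20 - 4 - (1-1) = 16
First group: deep chain of depth 4 + 16 sibling pairs
Remaining 0 groups: simple '{}' each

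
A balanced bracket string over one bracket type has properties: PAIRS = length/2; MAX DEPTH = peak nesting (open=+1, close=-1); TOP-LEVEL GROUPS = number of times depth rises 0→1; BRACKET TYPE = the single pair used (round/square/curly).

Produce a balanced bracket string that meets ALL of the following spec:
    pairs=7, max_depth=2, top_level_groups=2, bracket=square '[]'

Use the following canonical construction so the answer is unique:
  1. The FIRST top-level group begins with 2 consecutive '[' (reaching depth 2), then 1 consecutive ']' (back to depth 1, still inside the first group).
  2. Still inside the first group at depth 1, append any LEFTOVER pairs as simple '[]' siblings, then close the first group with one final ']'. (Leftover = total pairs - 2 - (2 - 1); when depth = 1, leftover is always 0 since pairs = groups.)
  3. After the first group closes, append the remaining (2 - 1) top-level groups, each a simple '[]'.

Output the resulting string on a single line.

Answer: [[][][][][]][]

Derivation:
Spec: pairs=7 depth=2 groups=2
Leftover pairs = 7 - 2 - (2-1) = 4
First group: deep chain of depth 2 + 4 sibling pairs
Remaining 1 groups: simple '[]' each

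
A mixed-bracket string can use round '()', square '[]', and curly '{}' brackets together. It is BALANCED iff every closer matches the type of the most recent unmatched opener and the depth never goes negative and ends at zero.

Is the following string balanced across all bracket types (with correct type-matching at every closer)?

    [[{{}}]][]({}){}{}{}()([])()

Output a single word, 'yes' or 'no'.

pos 0: push '['; stack = [
pos 1: push '['; stack = [[
pos 2: push '{'; stack = [[{
pos 3: push '{'; stack = [[{{
pos 4: '}' matches '{'; pop; stack = [[{
pos 5: '}' matches '{'; pop; stack = [[
pos 6: ']' matches '['; pop; stack = [
pos 7: ']' matches '['; pop; stack = (empty)
pos 8: push '['; stack = [
pos 9: ']' matches '['; pop; stack = (empty)
pos 10: push '('; stack = (
pos 11: push '{'; stack = ({
pos 12: '}' matches '{'; pop; stack = (
pos 13: ')' matches '('; pop; stack = (empty)
pos 14: push '{'; stack = {
pos 15: '}' matches '{'; pop; stack = (empty)
pos 16: push '{'; stack = {
pos 17: '}' matches '{'; pop; stack = (empty)
pos 18: push '{'; stack = {
pos 19: '}' matches '{'; pop; stack = (empty)
pos 20: push '('; stack = (
pos 21: ')' matches '('; pop; stack = (empty)
pos 22: push '('; stack = (
pos 23: push '['; stack = ([
pos 24: ']' matches '['; pop; stack = (
pos 25: ')' matches '('; pop; stack = (empty)
pos 26: push '('; stack = (
pos 27: ')' matches '('; pop; stack = (empty)
end: stack empty → VALID
Verdict: properly nested → yes

Answer: yes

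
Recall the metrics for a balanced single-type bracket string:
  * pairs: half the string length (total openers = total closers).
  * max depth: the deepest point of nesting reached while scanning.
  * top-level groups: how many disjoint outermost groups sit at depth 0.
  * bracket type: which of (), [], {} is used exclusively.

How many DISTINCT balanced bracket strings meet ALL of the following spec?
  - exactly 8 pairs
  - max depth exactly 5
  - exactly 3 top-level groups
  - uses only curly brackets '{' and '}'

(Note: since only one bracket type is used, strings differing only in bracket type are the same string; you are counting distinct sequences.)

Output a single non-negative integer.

Answer: 27

Derivation:
Spec: pairs=8 depth=5 groups=3
Count(depth <= 5) = 294
Count(depth <= 4) = 267
Count(depth == 5) = 294 - 267 = 27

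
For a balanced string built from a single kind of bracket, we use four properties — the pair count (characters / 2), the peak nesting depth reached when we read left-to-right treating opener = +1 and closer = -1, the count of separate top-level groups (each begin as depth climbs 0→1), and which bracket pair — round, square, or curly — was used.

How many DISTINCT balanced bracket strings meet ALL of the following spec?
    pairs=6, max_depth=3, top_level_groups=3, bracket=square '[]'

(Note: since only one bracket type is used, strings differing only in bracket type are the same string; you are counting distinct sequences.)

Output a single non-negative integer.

Spec: pairs=6 depth=3 groups=3
Count(depth <= 3) = 25
Count(depth <= 2) = 10
Count(depth == 3) = 25 - 10 = 15

Answer: 15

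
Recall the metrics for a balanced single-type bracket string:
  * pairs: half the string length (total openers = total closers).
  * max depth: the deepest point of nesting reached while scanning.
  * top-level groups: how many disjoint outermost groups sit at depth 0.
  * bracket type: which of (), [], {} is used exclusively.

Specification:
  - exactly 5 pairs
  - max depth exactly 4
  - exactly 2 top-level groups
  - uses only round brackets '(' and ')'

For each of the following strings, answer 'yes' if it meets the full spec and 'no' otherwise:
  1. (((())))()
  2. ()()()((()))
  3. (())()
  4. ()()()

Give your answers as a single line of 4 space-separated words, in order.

Answer: yes no no no

Derivation:
String 1 '(((())))()': depth seq [1 2 3 4 3 2 1 0 1 0]
  -> pairs=5 depth=4 groups=2 -> yes
String 2 '()()()((()))': depth seq [1 0 1 0 1 0 1 2 3 2 1 0]
  -> pairs=6 depth=3 groups=4 -> no
String 3 '(())()': depth seq [1 2 1 0 1 0]
  -> pairs=3 depth=2 groups=2 -> no
String 4 '()()()': depth seq [1 0 1 0 1 0]
  -> pairs=3 depth=1 groups=3 -> no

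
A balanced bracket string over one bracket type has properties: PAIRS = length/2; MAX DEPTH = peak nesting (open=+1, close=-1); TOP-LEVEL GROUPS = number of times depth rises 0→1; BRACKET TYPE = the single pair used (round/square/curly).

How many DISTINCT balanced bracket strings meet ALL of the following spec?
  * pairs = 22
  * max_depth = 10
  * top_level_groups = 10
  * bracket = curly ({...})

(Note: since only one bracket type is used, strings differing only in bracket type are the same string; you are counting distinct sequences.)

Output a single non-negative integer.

Answer: 39700

Derivation:
Spec: pairs=22 depth=10 groups=10
Count(depth <= 10) = 161275970
Count(depth <= 9) = 161236270
Count(depth == 10) = 161275970 - 161236270 = 39700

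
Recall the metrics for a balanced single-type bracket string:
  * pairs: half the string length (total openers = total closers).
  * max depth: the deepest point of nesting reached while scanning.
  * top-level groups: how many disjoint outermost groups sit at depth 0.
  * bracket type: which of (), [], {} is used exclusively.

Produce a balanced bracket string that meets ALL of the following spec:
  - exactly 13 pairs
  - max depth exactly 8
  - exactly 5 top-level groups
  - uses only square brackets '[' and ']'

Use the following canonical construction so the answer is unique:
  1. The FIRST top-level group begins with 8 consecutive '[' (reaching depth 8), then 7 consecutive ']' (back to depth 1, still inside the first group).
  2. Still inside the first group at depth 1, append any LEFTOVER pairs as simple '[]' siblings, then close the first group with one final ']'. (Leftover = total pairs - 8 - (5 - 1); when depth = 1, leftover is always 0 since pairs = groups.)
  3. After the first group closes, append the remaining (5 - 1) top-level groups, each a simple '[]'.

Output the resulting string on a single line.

Spec: pairs=13 depth=8 groups=5
Leftover pairs = 13 - 8 - (5-1) = 1
First group: deep chain of depth 8 + 1 sibling pairs
Remaining 4 groups: simple '[]' each

Answer: [[[[[[[[]]]]]]][]][][][][]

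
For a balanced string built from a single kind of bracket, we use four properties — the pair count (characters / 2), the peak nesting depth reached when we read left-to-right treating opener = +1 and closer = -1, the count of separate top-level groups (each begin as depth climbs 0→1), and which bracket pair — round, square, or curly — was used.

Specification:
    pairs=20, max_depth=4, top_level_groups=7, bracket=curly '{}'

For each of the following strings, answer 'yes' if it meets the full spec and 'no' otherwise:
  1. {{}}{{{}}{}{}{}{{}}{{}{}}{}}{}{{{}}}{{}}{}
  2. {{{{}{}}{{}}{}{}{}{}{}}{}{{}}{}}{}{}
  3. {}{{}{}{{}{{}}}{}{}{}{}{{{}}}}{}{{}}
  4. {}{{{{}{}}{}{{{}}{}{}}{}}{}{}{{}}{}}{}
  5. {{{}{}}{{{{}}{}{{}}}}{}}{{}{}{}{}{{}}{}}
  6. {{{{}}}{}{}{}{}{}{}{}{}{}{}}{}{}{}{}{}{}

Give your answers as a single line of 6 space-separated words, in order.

String 1 '{{}}{{{}}{}{}{}{{}}{{}{}}{}}{}{{{}}}{{}}{}': depth seq [1 2 1 0 1 2 3 2 1 2 1 2 1 2 1 2 3 2 1 2 3 2 3 2 1 2 1 0 1 0 1 2 3 2 1 0 1 2 1 0 1 0]
  -> pairs=21 depth=3 groups=6 -> no
String 2 '{{{{}{}}{{}}{}{}{}{}{}}{}{{}}{}}{}{}': depth seq [1 2 3 4 3 4 3 2 3 4 3 2 3 2 3 2 3 2 3 2 3 2 1 2 1 2 3 2 1 2 1 0 1 0 1 0]
  -> pairs=18 depth=4 groups=3 -> no
String 3 '{}{{}{}{{}{{}}}{}{}{}{}{{{}}}}{}{{}}': depth seq [1 0 1 2 1 2 1 2 3 2 3 4 3 2 1 2 1 2 1 2 1 2 1 2 3 4 3 2 1 0 1 0 1 2 1 0]
  -> pairs=18 depth=4 groups=4 -> no
String 4 '{}{{{{}{}}{}{{{}}{}{}}{}}{}{}{{}}{}}{}': depth seq [1 0 1 2 3 4 3 4 3 2 3 2 3 4 5 4 3 4 3 4 3 2 3 2 1 2 1 2 1 2 3 2 1 2 1 0 1 0]
  -> pairs=19 depth=5 groups=3 -> no
String 5 '{{{}{}}{{{{}}{}{{}}}}{}}{{}{}{}{}{{}}{}}': depth seq [1 2 3 2 3 2 1 2 3 4 5 4 3 4 3 4 5 4 3 2 1 2 1 0 1 2 1 2 1 2 1 2 1 2 3 2 1 2 1 0]
  -> pairs=20 depth=5 groups=2 -> no
String 6 '{{{{}}}{}{}{}{}{}{}{}{}{}{}}{}{}{}{}{}{}': depth seq [1 2 3 4 3 2 1 2 1 2 1 2 1 2 1 2 1 2 1 2 1 2 1 2 1 2 1 0 1 0 1 0 1 0 1 0 1 0 1 0]
  -> pairs=20 depth=4 groups=7 -> yes

Answer: no no no no no yes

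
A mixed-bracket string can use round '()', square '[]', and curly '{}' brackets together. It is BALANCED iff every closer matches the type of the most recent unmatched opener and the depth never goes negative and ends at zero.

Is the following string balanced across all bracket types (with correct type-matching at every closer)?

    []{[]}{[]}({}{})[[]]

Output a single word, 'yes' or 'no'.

pos 0: push '['; stack = [
pos 1: ']' matches '['; pop; stack = (empty)
pos 2: push '{'; stack = {
pos 3: push '['; stack = {[
pos 4: ']' matches '['; pop; stack = {
pos 5: '}' matches '{'; pop; stack = (empty)
pos 6: push '{'; stack = {
pos 7: push '['; stack = {[
pos 8: ']' matches '['; pop; stack = {
pos 9: '}' matches '{'; pop; stack = (empty)
pos 10: push '('; stack = (
pos 11: push '{'; stack = ({
pos 12: '}' matches '{'; pop; stack = (
pos 13: push '{'; stack = ({
pos 14: '}' matches '{'; pop; stack = (
pos 15: ')' matches '('; pop; stack = (empty)
pos 16: push '['; stack = [
pos 17: push '['; stack = [[
pos 18: ']' matches '['; pop; stack = [
pos 19: ']' matches '['; pop; stack = (empty)
end: stack empty → VALID
Verdict: properly nested → yes

Answer: yes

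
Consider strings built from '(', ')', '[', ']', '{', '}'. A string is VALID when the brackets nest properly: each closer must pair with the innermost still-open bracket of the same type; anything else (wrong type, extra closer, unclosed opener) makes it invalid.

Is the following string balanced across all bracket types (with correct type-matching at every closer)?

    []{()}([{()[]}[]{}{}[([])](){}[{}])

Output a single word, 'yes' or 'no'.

Answer: no

Derivation:
pos 0: push '['; stack = [
pos 1: ']' matches '['; pop; stack = (empty)
pos 2: push '{'; stack = {
pos 3: push '('; stack = {(
pos 4: ')' matches '('; pop; stack = {
pos 5: '}' matches '{'; pop; stack = (empty)
pos 6: push '('; stack = (
pos 7: push '['; stack = ([
pos 8: push '{'; stack = ([{
pos 9: push '('; stack = ([{(
pos 10: ')' matches '('; pop; stack = ([{
pos 11: push '['; stack = ([{[
pos 12: ']' matches '['; pop; stack = ([{
pos 13: '}' matches '{'; pop; stack = ([
pos 14: push '['; stack = ([[
pos 15: ']' matches '['; pop; stack = ([
pos 16: push '{'; stack = ([{
pos 17: '}' matches '{'; pop; stack = ([
pos 18: push '{'; stack = ([{
pos 19: '}' matches '{'; pop; stack = ([
pos 20: push '['; stack = ([[
pos 21: push '('; stack = ([[(
pos 22: push '['; stack = ([[([
pos 23: ']' matches '['; pop; stack = ([[(
pos 24: ')' matches '('; pop; stack = ([[
pos 25: ']' matches '['; pop; stack = ([
pos 26: push '('; stack = ([(
pos 27: ')' matches '('; pop; stack = ([
pos 28: push '{'; stack = ([{
pos 29: '}' matches '{'; pop; stack = ([
pos 30: push '['; stack = ([[
pos 31: push '{'; stack = ([[{
pos 32: '}' matches '{'; pop; stack = ([[
pos 33: ']' matches '['; pop; stack = ([
pos 34: saw closer ')' but top of stack is '[' (expected ']') → INVALID
Verdict: type mismatch at position 34: ')' closes '[' → no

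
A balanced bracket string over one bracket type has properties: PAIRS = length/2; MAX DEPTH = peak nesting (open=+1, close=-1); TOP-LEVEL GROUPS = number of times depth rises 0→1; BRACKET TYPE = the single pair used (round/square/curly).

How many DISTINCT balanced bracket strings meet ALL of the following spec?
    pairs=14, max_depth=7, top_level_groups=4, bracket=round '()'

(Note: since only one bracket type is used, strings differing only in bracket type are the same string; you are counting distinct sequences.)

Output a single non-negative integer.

Spec: pairs=14 depth=7 groups=4
Count(depth <= 7) = 321724
Count(depth <= 6) = 304612
Count(depth == 7) = 321724 - 304612 = 17112

Answer: 17112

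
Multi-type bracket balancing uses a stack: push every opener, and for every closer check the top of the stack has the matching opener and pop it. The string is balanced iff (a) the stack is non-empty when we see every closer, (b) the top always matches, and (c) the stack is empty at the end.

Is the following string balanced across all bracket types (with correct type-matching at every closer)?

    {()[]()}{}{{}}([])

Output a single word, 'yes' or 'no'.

pos 0: push '{'; stack = {
pos 1: push '('; stack = {(
pos 2: ')' matches '('; pop; stack = {
pos 3: push '['; stack = {[
pos 4: ']' matches '['; pop; stack = {
pos 5: push '('; stack = {(
pos 6: ')' matches '('; pop; stack = {
pos 7: '}' matches '{'; pop; stack = (empty)
pos 8: push '{'; stack = {
pos 9: '}' matches '{'; pop; stack = (empty)
pos 10: push '{'; stack = {
pos 11: push '{'; stack = {{
pos 12: '}' matches '{'; pop; stack = {
pos 13: '}' matches '{'; pop; stack = (empty)
pos 14: push '('; stack = (
pos 15: push '['; stack = ([
pos 16: ']' matches '['; pop; stack = (
pos 17: ')' matches '('; pop; stack = (empty)
end: stack empty → VALID
Verdict: properly nested → yes

Answer: yes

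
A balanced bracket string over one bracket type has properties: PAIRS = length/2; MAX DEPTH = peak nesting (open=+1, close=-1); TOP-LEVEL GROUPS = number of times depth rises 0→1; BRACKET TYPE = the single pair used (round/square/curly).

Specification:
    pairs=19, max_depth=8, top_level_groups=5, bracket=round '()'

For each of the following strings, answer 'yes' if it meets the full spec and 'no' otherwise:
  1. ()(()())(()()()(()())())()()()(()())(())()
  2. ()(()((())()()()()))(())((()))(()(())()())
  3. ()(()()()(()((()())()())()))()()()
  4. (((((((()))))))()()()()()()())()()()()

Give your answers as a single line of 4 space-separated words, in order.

String 1 '()(()())(()()()(()())())()()()(()())(())()': depth seq [1 0 1 2 1 2 1 0 1 2 1 2 1 2 1 2 3 2 3 2 1 2 1 0 1 0 1 0 1 0 1 2 1 2 1 0 1 2 1 0 1 0]
  -> pairs=21 depth=3 groups=9 -> no
String 2 '()(()((())()()()()))(())((()))(()(())()())': depth seq [1 0 1 2 1 2 3 4 3 2 3 2 3 2 3 2 3 2 1 0 1 2 1 0 1 2 3 2 1 0 1 2 1 2 3 2 1 2 1 2 1 0]
  -> pairs=21 depth=4 groups=5 -> no
String 3 '()(()()()(()((()())()())()))()()()': depth seq [1 0 1 2 1 2 1 2 1 2 3 2 3 4 5 4 5 4 3 4 3 4 3 2 3 2 1 0 1 0 1 0 1 0]
  -> pairs=17 depth=5 groups=5 -> no
String 4 '(((((((()))))))()()()()()()())()()()()': depth seq [1 2 3 4 5 6 7 8 7 6 5 4 3 2 1 2 1 2 1 2 1 2 1 2 1 2 1 2 1 0 1 0 1 0 1 0 1 0]
  -> pairs=19 depth=8 groups=5 -> yes

Answer: no no no yes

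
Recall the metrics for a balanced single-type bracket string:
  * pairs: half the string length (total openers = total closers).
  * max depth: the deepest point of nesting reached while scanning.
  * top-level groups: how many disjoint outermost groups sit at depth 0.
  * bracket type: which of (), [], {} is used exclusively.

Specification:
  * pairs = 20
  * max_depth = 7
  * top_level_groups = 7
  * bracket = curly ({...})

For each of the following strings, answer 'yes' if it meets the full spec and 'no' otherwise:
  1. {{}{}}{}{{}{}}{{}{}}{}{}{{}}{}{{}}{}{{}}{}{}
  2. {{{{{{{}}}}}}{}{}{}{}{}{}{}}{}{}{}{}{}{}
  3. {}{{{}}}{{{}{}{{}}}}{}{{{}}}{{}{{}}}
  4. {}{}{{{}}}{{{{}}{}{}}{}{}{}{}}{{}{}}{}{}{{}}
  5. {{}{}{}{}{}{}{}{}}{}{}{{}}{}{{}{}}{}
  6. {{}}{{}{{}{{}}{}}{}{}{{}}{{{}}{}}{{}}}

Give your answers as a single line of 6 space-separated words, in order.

String 1 '{{}{}}{}{{}{}}{{}{}}{}{}{{}}{}{{}}{}{{}}{}{}': depth seq [1 2 1 2 1 0 1 0 1 2 1 2 1 0 1 2 1 2 1 0 1 0 1 0 1 2 1 0 1 0 1 2 1 0 1 0 1 2 1 0 1 0 1 0]
  -> pairs=22 depth=2 groups=13 -> no
String 2 '{{{{{{{}}}}}}{}{}{}{}{}{}{}}{}{}{}{}{}{}': depth seq [1 2 3 4 5 6 7 6 5 4 3 2 1 2 1 2 1 2 1 2 1 2 1 2 1 2 1 0 1 0 1 0 1 0 1 0 1 0 1 0]
  -> pairs=20 depth=7 groups=7 -> yes
String 3 '{}{{{}}}{{{}{}{{}}}}{}{{{}}}{{}{{}}}': depth seq [1 0 1 2 3 2 1 0 1 2 3 2 3 2 3 4 3 2 1 0 1 0 1 2 3 2 1 0 1 2 1 2 3 2 1 0]
  -> pairs=18 depth=4 groups=6 -> no
String 4 '{}{}{{{}}}{{{{}}{}{}}{}{}{}{}}{{}{}}{}{}{{}}': depth seq [1 0 1 0 1 2 3 2 1 0 1 2 3 4 3 2 3 2 3 2 1 2 1 2 1 2 1 2 1 0 1 2 1 2 1 0 1 0 1 0 1 2 1 0]
  -> pairs=22 depth=4 groups=8 -> no
String 5 '{{}{}{}{}{}{}{}{}}{}{}{{}}{}{{}{}}{}': depth seq [1 2 1 2 1 2 1 2 1 2 1 2 1 2 1 2 1 0 1 0 1 0 1 2 1 0 1 0 1 2 1 2 1 0 1 0]
  -> pairs=18 depth=2 groups=7 -> no
String 6 '{{}}{{}{{}{{}}{}}{}{}{{}}{{{}}{}}{{}}}': depth seq [1 2 1 0 1 2 1 2 3 2 3 4 3 2 3 2 1 2 1 2 1 2 3 2 1 2 3 4 3 2 3 2 1 2 3 2 1 0]
  -> pairs=19 depth=4 groups=2 -> no

Answer: no yes no no no no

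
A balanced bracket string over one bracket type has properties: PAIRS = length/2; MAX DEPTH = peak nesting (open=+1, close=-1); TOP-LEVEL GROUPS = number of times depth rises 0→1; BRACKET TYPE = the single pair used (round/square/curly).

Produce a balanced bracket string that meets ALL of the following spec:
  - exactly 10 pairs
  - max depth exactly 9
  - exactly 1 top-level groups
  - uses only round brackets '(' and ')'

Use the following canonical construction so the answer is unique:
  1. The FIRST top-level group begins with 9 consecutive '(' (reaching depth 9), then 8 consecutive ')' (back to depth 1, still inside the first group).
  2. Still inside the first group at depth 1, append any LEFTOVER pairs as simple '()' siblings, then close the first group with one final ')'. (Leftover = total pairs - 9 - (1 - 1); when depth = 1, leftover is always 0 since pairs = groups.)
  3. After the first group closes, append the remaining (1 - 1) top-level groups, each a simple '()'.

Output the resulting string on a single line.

Spec: pairs=10 depth=9 groups=1
Leftover pairs = 10 - 9 - (1-1) = 1
First group: deep chain of depth 9 + 1 sibling pairs
Remaining 0 groups: simple '()' each

Answer: ((((((((())))))))())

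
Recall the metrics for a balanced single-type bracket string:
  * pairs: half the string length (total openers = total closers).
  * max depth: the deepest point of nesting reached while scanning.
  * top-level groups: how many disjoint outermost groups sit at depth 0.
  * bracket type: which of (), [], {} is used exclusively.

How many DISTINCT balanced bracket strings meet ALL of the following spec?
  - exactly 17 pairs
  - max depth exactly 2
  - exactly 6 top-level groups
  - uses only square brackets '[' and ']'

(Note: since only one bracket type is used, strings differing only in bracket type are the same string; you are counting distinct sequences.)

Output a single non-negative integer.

Answer: 4368

Derivation:
Spec: pairs=17 depth=2 groups=6
Count(depth <= 2) = 4368
Count(depth <= 1) = 0
Count(depth == 2) = 4368 - 0 = 4368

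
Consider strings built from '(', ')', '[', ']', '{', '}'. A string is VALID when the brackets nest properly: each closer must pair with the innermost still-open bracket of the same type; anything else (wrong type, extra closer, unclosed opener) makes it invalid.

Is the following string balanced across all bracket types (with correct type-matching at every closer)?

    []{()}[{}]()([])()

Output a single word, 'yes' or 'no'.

Answer: yes

Derivation:
pos 0: push '['; stack = [
pos 1: ']' matches '['; pop; stack = (empty)
pos 2: push '{'; stack = {
pos 3: push '('; stack = {(
pos 4: ')' matches '('; pop; stack = {
pos 5: '}' matches '{'; pop; stack = (empty)
pos 6: push '['; stack = [
pos 7: push '{'; stack = [{
pos 8: '}' matches '{'; pop; stack = [
pos 9: ']' matches '['; pop; stack = (empty)
pos 10: push '('; stack = (
pos 11: ')' matches '('; pop; stack = (empty)
pos 12: push '('; stack = (
pos 13: push '['; stack = ([
pos 14: ']' matches '['; pop; stack = (
pos 15: ')' matches '('; pop; stack = (empty)
pos 16: push '('; stack = (
pos 17: ')' matches '('; pop; stack = (empty)
end: stack empty → VALID
Verdict: properly nested → yes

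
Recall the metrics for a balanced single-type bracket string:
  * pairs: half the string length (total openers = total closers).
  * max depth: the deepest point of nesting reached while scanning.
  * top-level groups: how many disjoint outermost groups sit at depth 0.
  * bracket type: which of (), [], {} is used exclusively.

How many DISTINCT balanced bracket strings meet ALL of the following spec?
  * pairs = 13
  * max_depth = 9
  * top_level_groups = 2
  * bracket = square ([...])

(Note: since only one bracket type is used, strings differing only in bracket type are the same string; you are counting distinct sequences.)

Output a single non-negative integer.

Answer: 2160

Derivation:
Spec: pairs=13 depth=9 groups=2
Count(depth <= 9) = 207596
Count(depth <= 8) = 205436
Count(depth == 9) = 207596 - 205436 = 2160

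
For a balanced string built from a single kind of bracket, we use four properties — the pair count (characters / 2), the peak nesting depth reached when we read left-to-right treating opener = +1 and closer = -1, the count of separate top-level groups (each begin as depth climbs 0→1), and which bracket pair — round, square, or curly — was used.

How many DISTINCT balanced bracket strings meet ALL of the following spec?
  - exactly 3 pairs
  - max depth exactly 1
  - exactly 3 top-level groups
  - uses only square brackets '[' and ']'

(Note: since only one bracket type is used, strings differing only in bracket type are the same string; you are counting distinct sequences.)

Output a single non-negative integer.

Answer: 1

Derivation:
Spec: pairs=3 depth=1 groups=3
Count(depth <= 1) = 1
Count(depth <= 0) = 0
Count(depth == 1) = 1 - 0 = 1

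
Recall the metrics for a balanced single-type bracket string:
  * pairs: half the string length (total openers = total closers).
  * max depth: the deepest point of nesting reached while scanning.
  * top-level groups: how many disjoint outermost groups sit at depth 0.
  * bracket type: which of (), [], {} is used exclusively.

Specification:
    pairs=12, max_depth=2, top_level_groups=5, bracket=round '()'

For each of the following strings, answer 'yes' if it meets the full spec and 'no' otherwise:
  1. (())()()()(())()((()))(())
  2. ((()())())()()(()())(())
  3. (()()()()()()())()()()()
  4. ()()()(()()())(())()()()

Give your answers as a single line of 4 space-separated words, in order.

String 1 '(())()()()(())()((()))(())': depth seq [1 2 1 0 1 0 1 0 1 0 1 2 1 0 1 0 1 2 3 2 1 0 1 2 1 0]
  -> pairs=13 depth=3 groups=8 -> no
String 2 '((()())())()()(()())(())': depth seq [1 2 3 2 3 2 1 2 1 0 1 0 1 0 1 2 1 2 1 0 1 2 1 0]
  -> pairs=12 depth=3 groups=5 -> no
String 3 '(()()()()()()())()()()()': depth seq [1 2 1 2 1 2 1 2 1 2 1 2 1 2 1 0 1 0 1 0 1 0 1 0]
  -> pairs=12 depth=2 groups=5 -> yes
String 4 '()()()(()()())(())()()()': depth seq [1 0 1 0 1 0 1 2 1 2 1 2 1 0 1 2 1 0 1 0 1 0 1 0]
  -> pairs=12 depth=2 groups=8 -> no

Answer: no no yes no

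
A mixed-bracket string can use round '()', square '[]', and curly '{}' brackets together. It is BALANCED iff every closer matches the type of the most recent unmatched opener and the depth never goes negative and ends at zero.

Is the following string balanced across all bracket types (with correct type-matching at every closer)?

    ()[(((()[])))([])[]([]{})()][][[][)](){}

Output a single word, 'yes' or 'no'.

Answer: no

Derivation:
pos 0: push '('; stack = (
pos 1: ')' matches '('; pop; stack = (empty)
pos 2: push '['; stack = [
pos 3: push '('; stack = [(
pos 4: push '('; stack = [((
pos 5: push '('; stack = [(((
pos 6: push '('; stack = [((((
pos 7: ')' matches '('; pop; stack = [(((
pos 8: push '['; stack = [((([
pos 9: ']' matches '['; pop; stack = [(((
pos 10: ')' matches '('; pop; stack = [((
pos 11: ')' matches '('; pop; stack = [(
pos 12: ')' matches '('; pop; stack = [
pos 13: push '('; stack = [(
pos 14: push '['; stack = [([
pos 15: ']' matches '['; pop; stack = [(
pos 16: ')' matches '('; pop; stack = [
pos 17: push '['; stack = [[
pos 18: ']' matches '['; pop; stack = [
pos 19: push '('; stack = [(
pos 20: push '['; stack = [([
pos 21: ']' matches '['; pop; stack = [(
pos 22: push '{'; stack = [({
pos 23: '}' matches '{'; pop; stack = [(
pos 24: ')' matches '('; pop; stack = [
pos 25: push '('; stack = [(
pos 26: ')' matches '('; pop; stack = [
pos 27: ']' matches '['; pop; stack = (empty)
pos 28: push '['; stack = [
pos 29: ']' matches '['; pop; stack = (empty)
pos 30: push '['; stack = [
pos 31: push '['; stack = [[
pos 32: ']' matches '['; pop; stack = [
pos 33: push '['; stack = [[
pos 34: saw closer ')' but top of stack is '[' (expected ']') → INVALID
Verdict: type mismatch at position 34: ')' closes '[' → no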